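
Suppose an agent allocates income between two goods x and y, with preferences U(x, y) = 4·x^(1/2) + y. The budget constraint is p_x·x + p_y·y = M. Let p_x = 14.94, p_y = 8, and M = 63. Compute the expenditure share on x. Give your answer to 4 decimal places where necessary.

Plugging in: x* = (2·8/14.94)² = 1.1469, y* = 5.7331.
Expenditure on x: 14.94·1.1469 = 17.1352; share = 0.272.

share on x = 0.272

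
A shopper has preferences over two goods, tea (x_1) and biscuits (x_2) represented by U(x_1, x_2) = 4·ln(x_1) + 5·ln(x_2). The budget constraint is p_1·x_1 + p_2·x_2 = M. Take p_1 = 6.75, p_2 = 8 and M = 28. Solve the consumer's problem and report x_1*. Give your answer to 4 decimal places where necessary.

x_1* = 1.8436

The MRS is (4/5)·x_2/x_1. Set MRS = p_1/p_2.
So 4·p_2·x_2 = 5·p_1·x_1; combined with the budget, a share 4/9 of income goes to x_1.
Demand: x_1*(p_1,p_2,M) = 4/9·M/p_1 and x_2* = 5/9·M/p_2.
At p_1=6.75, p_2=8, M=28: x_1* = 4/9·28/6.75 = 1.8436.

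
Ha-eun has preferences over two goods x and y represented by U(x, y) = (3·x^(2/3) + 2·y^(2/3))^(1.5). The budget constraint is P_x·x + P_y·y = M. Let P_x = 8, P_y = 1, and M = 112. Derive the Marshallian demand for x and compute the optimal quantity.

MRS = MU_x/MU_y = (3/2)·(y/x)^(1/3). Set equal to P_x/P_y.
Hence y/x = ((2/3)·P_x/P_y)^(1/(1/3)), i.e. raised to the 3 power.
With the ratio pinned down, the budget gives x* = M/(P_x + P_y·(y/x)) and y* = (y/x)·x*.
Numerically y/x = 151.703704, so x* = 112/(8 + 1·151.703704) = 0.7013.

x* = 0.7013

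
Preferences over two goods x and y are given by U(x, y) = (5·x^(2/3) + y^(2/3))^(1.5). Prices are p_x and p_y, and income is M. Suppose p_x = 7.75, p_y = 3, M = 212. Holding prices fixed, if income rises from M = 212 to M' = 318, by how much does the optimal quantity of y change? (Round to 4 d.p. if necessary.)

MU_x ∝ 5·x^(-1/3), MU_y ∝ y^(-1/3), so MRS = 5·(y/x)^(1/3) = p_x/p_y.
Hence y/x = ((1/5)·p_x/p_y)^(1/(1/3)), i.e. raised to the 3 power.
Substitute y = (y/x)·x into the budget: x* = M/(p_x + p_y·(y/x)).
Numerically y/x = 0.137921, so x* = 212/(7.75 + 3·0.137921) = 25.9684 and y* = 0.137921·25.9684 = 3.5816.
At M' = 318: y* = 5.3724. Change: 5.3724 − 3.5816 = 1.7908.

Δy* = 1.7908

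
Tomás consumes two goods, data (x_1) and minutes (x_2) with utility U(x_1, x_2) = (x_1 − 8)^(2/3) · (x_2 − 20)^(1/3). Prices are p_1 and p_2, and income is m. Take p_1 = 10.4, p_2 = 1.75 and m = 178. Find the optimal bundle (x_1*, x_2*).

x_1* = 11.8333, x_2* = 31.3905

This is Cobb-Douglas in (x_1−8, x_2−20): tangency gives 2/3·p_2·(x_2−20) = 1/3·p_1·(x_1−8).
After buying the subsistence bundle (8, 20), a share 2/3 of the remaining income goes to x_1: x_1* = 8 + 2/3·(m − 8p_1 − 20p_2)/p_1.
Discretionary income = 178 − 8·10.4 − 20·1.75 = 59.8; x_1* = 8 + 2/3·59.8/10.4 = 11.8333; x_2* = 20 + 1/3·59.8/1.75 = 31.3905.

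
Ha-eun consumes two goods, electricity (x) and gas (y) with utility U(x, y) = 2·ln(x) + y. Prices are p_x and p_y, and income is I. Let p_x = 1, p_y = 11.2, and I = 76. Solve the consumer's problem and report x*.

x* = 22.4

Set MRS = p_x/p_y: (2/x)/1 = p_x/p_y.
So x*(p_x,p_y) = 2·p_y/p_x, independent of income; and y* = (I − 2·p_y)/p_y.
At the given prices: x* = 2·11.2/1 = 22.4.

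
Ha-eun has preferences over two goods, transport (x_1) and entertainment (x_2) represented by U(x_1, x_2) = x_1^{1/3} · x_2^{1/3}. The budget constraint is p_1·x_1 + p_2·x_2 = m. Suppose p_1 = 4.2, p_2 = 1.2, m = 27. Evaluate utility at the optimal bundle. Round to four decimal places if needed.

V = 3.3068

Tangency: MRS = x_2/x_1 = p_1/p_2.
So 1/3·p_2·x_2 = 1/3·p_1·x_1; combined with the budget, a share 0.5 of income goes to x_1.
Demand: x_1*(p_1,p_2,m) = 0.5·m/p_1 and x_2* = 0.5·m/p_2.
At p_1=4.2, p_2=1.2, m=27: x_1* = 0.5·27/4.2 = 3.2143, x_2* = 11.25.
Utility at the optimum: U(3.2143, 11.25) = 3.3068.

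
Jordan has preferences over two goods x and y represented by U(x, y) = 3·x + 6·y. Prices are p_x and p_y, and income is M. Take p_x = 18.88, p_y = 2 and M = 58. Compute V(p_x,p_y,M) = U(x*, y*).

Perfect substitutes: compare marginal utility per dollar. 3/p_x vs 6/p_y → 0.1589 vs 3.
y gives more utility per dollar, so spend all income on y: y* = M/p_y, x* = 0.
Numerically: x* = 0, y* = 29.
Utility at the optimum: U(0, 29) = 174.

V = 174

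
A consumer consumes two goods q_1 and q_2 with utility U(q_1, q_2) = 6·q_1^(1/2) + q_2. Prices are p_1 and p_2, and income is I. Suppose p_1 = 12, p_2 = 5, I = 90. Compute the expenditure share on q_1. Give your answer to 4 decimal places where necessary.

Set MRS = p_1/p_2: 3·q_1^(−1/2) = p_1/p_2.
Thus q_1* = (3·p_2/p_1)² — independent of I — with the rest of income spent on q_2.
Plugging in: q_1* = (3·5/12)² = 1.5625, q_2* = 14.25.
Expenditure on q_1: 12·1.5625 = 18.75; share = 0.2083.

share on q_1 = 0.2083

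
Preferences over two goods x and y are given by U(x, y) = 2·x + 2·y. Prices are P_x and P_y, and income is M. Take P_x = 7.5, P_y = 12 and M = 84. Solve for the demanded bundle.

x* = 11.2, y* = 0

Linear utility — the consumer picks whichever good has higher MU/price: 2/7.5 = 0.2667 vs 2/12 = 0.1667.
x gives more utility per dollar, so spend all income on x: x* = M/P_x, y* = 0.
Numerically: x* = 11.2, y* = 0.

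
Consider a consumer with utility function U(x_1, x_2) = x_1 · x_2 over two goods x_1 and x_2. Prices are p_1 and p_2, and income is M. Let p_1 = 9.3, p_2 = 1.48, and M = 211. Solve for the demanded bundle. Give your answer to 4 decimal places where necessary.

x_1* = 11.3441, x_2* = 71.2838

Tangency: MRS = x_2/x_1 = p_1/p_2.
So p_2·x_2 = p_1·x_1; combined with the budget, a share 0.5 of income goes to x_1.
Demand: x_1*(p_1,p_2,M) = 0.5·M/p_1 and x_2* = 0.5·M/p_2.
At p_1=9.3, p_2=1.48, M=211: x_1* = 0.5·211/9.3 = 11.3441, x_2* = 71.2838.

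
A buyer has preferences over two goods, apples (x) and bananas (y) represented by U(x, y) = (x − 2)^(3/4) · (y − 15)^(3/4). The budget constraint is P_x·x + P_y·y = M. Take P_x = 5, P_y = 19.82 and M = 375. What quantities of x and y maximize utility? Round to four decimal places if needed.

MRS = (y−15)/(x−2). Tangency with P_x/P_y gives y−15 = (P_x/P_y)·(x−2).
Substituting into the budget: x* = 2 + 0.5·(M − 2·P_x − 15·P_y)/P_x, and y* = 15 + 0.5·(…)/P_y.
Discretionary income = 375 − 2·5 − 15·19.82 = 67.7; x* = 2 + 0.5·67.7/5 = 8.77; y* = 15 + 0.5·67.7/19.82 = 16.7079.

x* = 8.77, y* = 16.7079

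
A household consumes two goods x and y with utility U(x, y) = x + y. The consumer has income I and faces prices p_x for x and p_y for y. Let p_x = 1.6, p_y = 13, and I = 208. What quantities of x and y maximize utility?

Perfect substitutes: compare marginal utility per dollar. 1/p_x vs 1/p_y → 0.625 vs 0.0769.
x gives more utility per dollar, so spend all income on x: x* = I/p_x, y* = 0.
Numerically: x* = 130, y* = 0.

x* = 130, y* = 0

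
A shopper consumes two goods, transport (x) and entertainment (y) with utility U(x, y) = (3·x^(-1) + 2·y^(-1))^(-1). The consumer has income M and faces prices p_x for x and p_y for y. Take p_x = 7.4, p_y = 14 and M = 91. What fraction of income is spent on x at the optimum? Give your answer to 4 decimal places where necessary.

share on x = 0.471

MU_x ∝ 3·x^(-2), MU_y ∝ 2·y^(-2), so MRS = (3/2)·(y/x)^(2) = p_x/p_y.
Solve for the ratio: y/x = [(2/3)·p_x/p_y]^(0.5).
With the ratio pinned down, the budget gives x* = M/(p_x + p_y·(y/x)) and y* = (y/x)·x*.
Numerically y/x = 0.593617, so x* = 91/(7.4 + 14·0.593617) = 5.7923 and y* = 0.593617·5.7923 = 3.4384.
Expenditure on x: 7.4·5.7923 = 42.8627; share = 0.471.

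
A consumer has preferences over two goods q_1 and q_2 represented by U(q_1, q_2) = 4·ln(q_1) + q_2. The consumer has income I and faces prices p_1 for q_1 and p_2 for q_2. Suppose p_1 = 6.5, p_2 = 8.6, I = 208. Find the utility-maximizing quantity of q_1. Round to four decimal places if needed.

Set MRS = p_1/p_2: (4/q_1)/1 = p_1/p_2.
So q_1*(p_1,p_2) = 4·p_2/p_1, independent of income; and q_2* = (I − 4·p_2)/p_2.
At the given prices: q_1* = 4·8.6/6.5 = 5.2923.

q_1* = 5.2923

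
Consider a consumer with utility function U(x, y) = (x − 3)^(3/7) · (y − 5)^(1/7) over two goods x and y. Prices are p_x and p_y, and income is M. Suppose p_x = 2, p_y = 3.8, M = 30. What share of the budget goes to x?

MRS = 3·(y−5)/(x−3). Tangency with p_x/p_y gives y−5 = (1/3)·(p_x/p_y)·(x−3).
After buying the subsistence bundle (3, 5), a share 0.75 of the remaining income goes to x: x* = 3 + 0.75·(M − 3p_x − 5p_y)/p_x.
Discretionary income = 30 − 3·2 − 5·3.8 = 5; x* = 3 + 0.75·5/2 = 4.875; y* = 5 + 0.25·5/3.8 = 5.3289.
Expenditure on x: 2·4.875 = 9.75; share = 0.325.

share on x = 0.325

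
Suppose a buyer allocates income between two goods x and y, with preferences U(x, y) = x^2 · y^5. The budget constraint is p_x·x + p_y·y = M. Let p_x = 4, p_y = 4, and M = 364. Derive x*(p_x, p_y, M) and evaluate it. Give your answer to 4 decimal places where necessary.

The MRS is (2/5)·y/x. Set MRS = p_x/p_y.
Rearranging, p_y·y = (5/2)·p_x·x. Substituting into the budget gives p_x·x·(1 + (5/2)) = M.
Demand: x*(p_x,p_y,M) = 2/7·M/p_x and y* = 5/7·M/p_y.
At p_x=4, p_y=4, M=364: x* = 2/7·364/4 = 26.

x* = 26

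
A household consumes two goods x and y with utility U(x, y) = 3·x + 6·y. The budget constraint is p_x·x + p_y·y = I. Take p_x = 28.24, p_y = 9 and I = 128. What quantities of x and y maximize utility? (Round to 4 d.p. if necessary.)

Linear utility — the consumer picks whichever good has higher MU/price: 3/28.24 = 0.1062 vs 6/9 = 0.6667.
y gives more utility per dollar, so spend all income on y: y* = I/p_y, x* = 0.
Numerically: x* = 0, y* = 14.2222.

x* = 0, y* = 14.2222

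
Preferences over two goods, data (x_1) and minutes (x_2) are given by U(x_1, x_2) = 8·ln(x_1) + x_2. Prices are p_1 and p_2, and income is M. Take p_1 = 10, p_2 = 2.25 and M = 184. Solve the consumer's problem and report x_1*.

Set MRS = p_1/p_2: (8/x_1)/1 = p_1/p_2.
So x_1*(p_1,p_2) = 8·p_2/p_1, independent of income; and x_2* = (M − 8·p_2)/p_2.
At the given prices: x_1* = 8·2.25/10 = 1.8.

x_1* = 1.8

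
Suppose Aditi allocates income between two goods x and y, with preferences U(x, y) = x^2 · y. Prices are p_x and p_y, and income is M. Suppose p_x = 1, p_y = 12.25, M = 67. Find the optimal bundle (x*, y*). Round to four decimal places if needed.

x* = 44.6667, y* = 1.8231

MU_x/MU_y = (2·y)/(x); tangency sets this equal to p_x/p_y.
So 2·p_y·y = p_x·x; combined with the budget, a share 2/3 of income goes to x.
Demand: x*(p_x,p_y,M) = 2/3·M/p_x and y* = 1/3·M/p_y.
At p_x=1, p_y=12.25, M=67: x* = 2/3·67/1 = 44.6667, y* = 1.8231.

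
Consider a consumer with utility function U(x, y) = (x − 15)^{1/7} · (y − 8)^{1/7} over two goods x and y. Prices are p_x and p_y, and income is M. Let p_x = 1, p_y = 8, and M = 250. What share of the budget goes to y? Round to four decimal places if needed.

MRS = (y−8)/(x−15). Tangency with p_x/p_y gives y−8 = (p_x/p_y)·(x−15).
Substituting into the budget: x* = 15 + 0.5·(M − 15·p_x − 8·p_y)/p_x, and y* = 8 + 0.5·(…)/p_y.
Discretionary income = 250 − 15·1 − 8·8 = 171; x* = 15 + 0.5·171/1 = 100.5; y* = 8 + 0.5·171/8 = 18.6875.
Expenditure on y: 8·18.6875 = 149.5; share = 0.598.

share on y = 0.598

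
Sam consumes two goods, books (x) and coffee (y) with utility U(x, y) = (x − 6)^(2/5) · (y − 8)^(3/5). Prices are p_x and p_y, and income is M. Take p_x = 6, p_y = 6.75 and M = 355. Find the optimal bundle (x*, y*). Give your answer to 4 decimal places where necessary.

This is Cobb-Douglas in (x−6, y−8): tangency gives 0.4·p_y·(y−8) = 0.6·p_x·(x−6).
After buying the subsistence bundle (6, 8), a share 0.4 of the remaining income goes to x: x* = 6 + 0.4·(M − 6p_x − 8p_y)/p_x.
Discretionary income = 355 − 6·6 − 8·6.75 = 265; x* = 6 + 0.4·265/6 = 23.6667; y* = 8 + 0.6·265/6.75 = 31.5556.

x* = 23.6667, y* = 31.5556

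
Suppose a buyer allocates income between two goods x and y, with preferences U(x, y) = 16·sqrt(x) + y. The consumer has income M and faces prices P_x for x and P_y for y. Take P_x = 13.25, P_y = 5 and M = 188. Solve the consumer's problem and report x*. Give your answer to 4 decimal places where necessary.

Utility is quasi-linear in y; the FOC for x is 8/√x = P_x/P_y.
Solve: √x = 8·P_y/P_x, so x*(P_x,P_y) = (8·P_y/P_x)², and y* = (M − P_x·x*)/P_y.
Plugging in: x* = (8·5/13.25)² = 9.1136.

x* = 9.1136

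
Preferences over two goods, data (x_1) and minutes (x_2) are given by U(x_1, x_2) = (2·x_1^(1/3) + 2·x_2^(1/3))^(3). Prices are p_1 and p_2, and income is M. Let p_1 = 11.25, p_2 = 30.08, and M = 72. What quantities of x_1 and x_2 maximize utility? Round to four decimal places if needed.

x_1* = 3.9713, x_2* = 0.9083

Numerically x_2/x_1 = 0.228724, so x_1* = 72/(11.25 + 30.08·0.228724) = 3.9713 and x_2* = 0.228724·3.9713 = 0.9083.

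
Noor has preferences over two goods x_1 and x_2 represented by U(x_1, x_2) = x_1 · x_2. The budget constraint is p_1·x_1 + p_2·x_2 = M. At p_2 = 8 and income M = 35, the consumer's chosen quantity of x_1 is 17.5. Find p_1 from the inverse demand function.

The MRS is x_2/x_1. Set MRS = p_1/p_2.
Rearranging, p_2·x_2 = p_1·x_1. Substituting into the budget gives p_1·x_1·(1 + 1) = M.
Demand: x_1*(p_1,p_2,M) = 0.5·M/p_1 and x_2* = 0.5·M/p_2.
Set x_1* = 17.5 in the demand function and solve for p_1: p_1 = 1.

p_1 = 1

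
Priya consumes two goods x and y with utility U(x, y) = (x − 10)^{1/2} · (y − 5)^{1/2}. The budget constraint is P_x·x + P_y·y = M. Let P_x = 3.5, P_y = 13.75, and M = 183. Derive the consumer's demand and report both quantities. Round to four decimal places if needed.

This is Cobb-Douglas in (x−10, y−5): tangency gives 0.5·P_y·(y−5) = 0.5·P_x·(x−10).
Substituting into the budget: x* = 10 + 0.5·(M − 10·P_x − 5·P_y)/P_x, and y* = 5 + 0.5·(…)/P_y.
Discretionary income = 183 − 10·3.5 − 5·13.75 = 79.25; x* = 10 + 0.5·79.25/3.5 = 21.3214; y* = 5 + 0.5·79.25/13.75 = 7.8818.

x* = 21.3214, y* = 7.8818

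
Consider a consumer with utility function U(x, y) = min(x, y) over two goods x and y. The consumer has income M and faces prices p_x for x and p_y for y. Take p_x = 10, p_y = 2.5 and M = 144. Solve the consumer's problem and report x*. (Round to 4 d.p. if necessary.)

x* = 11.52

Here 10 + 2.5 = 12.5, giving x* = 11.52.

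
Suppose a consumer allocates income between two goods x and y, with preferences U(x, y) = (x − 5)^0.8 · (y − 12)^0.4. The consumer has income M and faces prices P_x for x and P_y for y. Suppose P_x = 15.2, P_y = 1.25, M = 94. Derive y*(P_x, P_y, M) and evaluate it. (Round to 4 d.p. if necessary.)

y* = 12.8

Substituting into the budget: x* = 5 + 2/3·(M − 5·P_x − 12·P_y)/P_x, and y* = 12 + 1/3·(…)/P_y.
Discretionary income = 94 − 5·15.2 − 12·1.25 = 3; y* = 12 + 1/3·3/1.25 = 12.8.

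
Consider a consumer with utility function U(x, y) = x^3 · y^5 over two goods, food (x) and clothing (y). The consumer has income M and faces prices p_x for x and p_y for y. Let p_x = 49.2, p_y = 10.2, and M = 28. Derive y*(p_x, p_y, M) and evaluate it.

y* = 1.7157

The MRS is (3/5)·y/x. Set MRS = p_x/p_y.
Rearranging, p_y·y = (5/3)·p_x·x. Substituting into the budget gives p_x·x·(1 + (5/3)) = M.
Demand: x*(p_x,p_y,M) = 0.375·M/p_x and y* = 0.625·M/p_y.
At p_x=49.2, p_y=10.2, M=28: y* = 0.625·28/10.2 = 1.7157.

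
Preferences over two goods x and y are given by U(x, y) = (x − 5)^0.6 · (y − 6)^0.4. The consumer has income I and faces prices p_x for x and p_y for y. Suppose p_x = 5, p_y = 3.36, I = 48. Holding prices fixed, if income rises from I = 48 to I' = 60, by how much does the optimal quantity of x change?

MRS = (3/2)·(y−6)/(x−5). Tangency with p_x/p_y gives y−6 = (2/3)·(p_x/p_y)·(x−5).
Substituting into the budget: x* = 5 + 0.6·(I − 5·p_x − 6·p_y)/p_x, and y* = 6 + 0.4·(…)/p_y.
Discretionary income = 48 − 5·5 − 6·3.36 = 2.84; x* = 5 + 0.6·2.84/5 = 5.3408.
At I' = 60: x* = 6.7808. Change: 6.7808 − 5.3408 = 1.44.

Δx* = 1.44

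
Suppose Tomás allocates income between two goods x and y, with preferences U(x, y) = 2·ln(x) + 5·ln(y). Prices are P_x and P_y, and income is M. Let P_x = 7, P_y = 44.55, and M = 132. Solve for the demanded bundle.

Tangency: MRS = (2/5)·y/x = P_x/P_y.
Rearranging, P_y·y = (5/2)·P_x·x. Substituting into the budget gives P_x·x·(1 + (5/2)) = M.
Demand: x*(P_x,P_y,M) = 2/7·M/P_x and y* = 5/7·M/P_y.
At P_x=7, P_y=44.55, M=132: x* = 2/7·132/7 = 5.3878, y* = 2.1164.

x* = 5.3878, y* = 2.1164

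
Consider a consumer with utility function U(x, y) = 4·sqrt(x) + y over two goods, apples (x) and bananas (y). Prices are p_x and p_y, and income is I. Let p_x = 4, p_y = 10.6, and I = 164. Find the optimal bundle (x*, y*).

x* = 28.09, y* = 4.8717

Utility is quasi-linear in y; the FOC for x is 2/√x = p_x/p_y.
Solve: √x = 2·p_y/p_x, so x*(p_x,p_y) = (2·p_y/p_x)², and y* = (I − p_x·x*)/p_y.
Plugging in: x* = (2·10.6/4)² = 28.09, y* = 4.8717.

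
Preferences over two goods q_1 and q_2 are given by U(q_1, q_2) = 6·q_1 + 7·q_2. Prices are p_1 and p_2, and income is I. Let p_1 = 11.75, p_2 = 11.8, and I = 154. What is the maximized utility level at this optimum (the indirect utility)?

Perfect substitutes: compare marginal utility per dollar. 6/p_1 vs 7/p_2 → 0.5106 vs 0.5932.
q_2 gives more utility per dollar, so spend all income on q_2: q_2* = I/p_2, q_1* = 0.
Numerically: q_1* = 0, q_2* = 13.0508.
Utility at the optimum: U(0, 13.0508) = 91.3559.

V = 91.3559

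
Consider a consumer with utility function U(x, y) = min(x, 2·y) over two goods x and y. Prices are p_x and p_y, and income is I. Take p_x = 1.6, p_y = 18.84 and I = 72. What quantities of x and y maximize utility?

x* = 6.5336, y* = 3.2668

Demand: x*(p_x,p_y,I) = 2·I/(2·p_x + p_y), y* = I/(2·p_x + p_y).
Here 2·1.6 + 18.84 = 22.04, giving x* = 6.5336 and y* = 3.2668.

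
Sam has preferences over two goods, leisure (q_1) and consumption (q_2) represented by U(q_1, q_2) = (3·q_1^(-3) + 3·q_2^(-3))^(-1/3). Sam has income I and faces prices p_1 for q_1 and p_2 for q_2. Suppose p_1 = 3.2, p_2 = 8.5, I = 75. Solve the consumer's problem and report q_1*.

MRS = MU_q_1/MU_q_2 = (q_2/q_1)^(4). Set equal to p_1/p_2.
Solve for the ratio: q_2/q_1 = [p_1/p_2]^(0.25).
Substitute q_2 = (q_2/q_1)·q_1 into the budget: q_1* = I/(p_1 + p_2·(q_2/q_1)).
Numerically q_2/q_1 = 0.783308, so q_1* = 75/(3.2 + 8.5·0.783308) = 7.6079.

q_1* = 7.6079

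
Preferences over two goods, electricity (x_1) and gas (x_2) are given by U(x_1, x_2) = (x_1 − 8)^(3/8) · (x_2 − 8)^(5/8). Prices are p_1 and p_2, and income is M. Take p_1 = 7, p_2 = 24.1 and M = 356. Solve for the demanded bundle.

x_1* = 13.7429, x_2* = 10.7801

Let x_1' = x_1−8, x_2' = x_2−8. MRS = (3/5)·x_2'/x_1' = p_1/p_2.
Substituting into the budget: x_1* = 8 + 0.375·(M − 8·p_1 − 8·p_2)/p_1, and x_2* = 8 + 0.625·(…)/p_2.
Discretionary income = 356 − 8·7 − 8·24.1 = 107.2; x_1* = 8 + 0.375·107.2/7 = 13.7429; x_2* = 8 + 0.625·107.2/24.1 = 10.7801.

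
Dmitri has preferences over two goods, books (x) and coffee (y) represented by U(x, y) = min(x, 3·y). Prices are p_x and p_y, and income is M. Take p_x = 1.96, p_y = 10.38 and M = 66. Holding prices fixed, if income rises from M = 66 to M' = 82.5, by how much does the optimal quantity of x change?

With perfect complements, no substitution: consume in ratio x:y = 3:1.
Budget: p_x·x + p_y·(1/3)·x = M, so (3·p_x + p_y)·x = 3·M.
Demand: x*(p_x,p_y,M) = 3·M/(3·p_x + p_y), y* = M/(3·p_x + p_y).
Here 3·1.96 + 10.38 = 16.26, giving x* = 12.1771.
At M' = 82.5: x* = 15.2214. Change: 15.2214 − 12.1771 = 3.0443.

Δx* = 3.0443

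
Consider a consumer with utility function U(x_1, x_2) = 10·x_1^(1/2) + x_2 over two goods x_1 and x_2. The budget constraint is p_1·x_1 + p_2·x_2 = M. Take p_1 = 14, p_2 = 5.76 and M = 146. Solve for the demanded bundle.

x_1* = 4.2318, x_2* = 15.0615

Plugging in: x_1* = (5·5.76/14)² = 4.2318, x_2* = 15.0615.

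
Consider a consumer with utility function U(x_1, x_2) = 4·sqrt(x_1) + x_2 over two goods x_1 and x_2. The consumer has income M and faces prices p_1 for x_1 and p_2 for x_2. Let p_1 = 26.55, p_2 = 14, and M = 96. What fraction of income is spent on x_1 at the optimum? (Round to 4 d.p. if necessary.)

share on x_1 = 0.3076

Set MRS = p_1/p_2: 2·x_1^(−1/2) = p_1/p_2.
Thus x_1* = (2·p_2/p_1)² — independent of M — with the rest of income spent on x_2.
Plugging in: x_1* = (2·14/26.55)² = 1.1122, x_2* = 4.7479.
Expenditure on x_1: 26.55·1.1122 = 29.5292; share = 0.3076.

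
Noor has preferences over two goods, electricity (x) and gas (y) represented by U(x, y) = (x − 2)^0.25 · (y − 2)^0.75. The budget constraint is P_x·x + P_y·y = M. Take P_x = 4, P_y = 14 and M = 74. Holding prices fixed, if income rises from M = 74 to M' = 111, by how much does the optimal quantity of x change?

Δx* = 2.3125

Let x' = x−2, y' = y−2. MRS = (1/3)·y'/x' = P_x/P_y.
Substituting into the budget: x* = 2 + 0.25·(M − 2·P_x − 2·P_y)/P_x, and y* = 2 + 0.75·(…)/P_y.
Discretionary income = 74 − 2·4 − 2·14 = 38; x* = 2 + 0.25·38/4 = 4.375.
At M' = 111: x* = 6.6875. Change: 6.6875 − 4.375 = 2.3125.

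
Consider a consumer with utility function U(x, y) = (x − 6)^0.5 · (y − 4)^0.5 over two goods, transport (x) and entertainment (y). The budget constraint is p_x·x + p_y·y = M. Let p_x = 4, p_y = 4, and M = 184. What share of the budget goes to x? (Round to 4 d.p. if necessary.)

Let x' = x−6, y' = y−4. MRS = y'/x' = p_x/p_y.
Substituting into the budget: x* = 6 + 0.5·(M − 6·p_x − 4·p_y)/p_x, and y* = 4 + 0.5·(…)/p_y.
Discretionary income = 184 − 6·4 − 4·4 = 144; x* = 6 + 0.5·144/4 = 24; y* = 4 + 0.5·144/4 = 22.
Expenditure on x: 4·24 = 96; share = 0.5217.

share on x = 0.5217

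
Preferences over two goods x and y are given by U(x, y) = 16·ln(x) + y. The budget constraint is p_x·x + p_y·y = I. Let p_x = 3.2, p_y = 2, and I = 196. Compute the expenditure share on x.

MU_x = 16/x, MU_y = 1. Tangency: 16/x = p_x/p_y.
So x*(p_x,p_y) = 16·p_y/p_x, independent of income; and y* = (I − 16·p_y)/p_y.
At the given prices: x* = 16·2/3.2 = 10, and y* = 82.
Expenditure on x: 3.2·10 = 32; share = 0.1633.

share on x = 0.1633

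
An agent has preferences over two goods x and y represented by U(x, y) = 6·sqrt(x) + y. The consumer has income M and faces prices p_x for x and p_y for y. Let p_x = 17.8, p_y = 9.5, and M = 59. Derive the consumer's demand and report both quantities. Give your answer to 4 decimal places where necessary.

MU_x = 3/√x, MU_y = 1. Tangency: 3/√x = p_x/p_y.
Solve: √x = 3·p_y/p_x, so x*(p_x,p_y) = (3·p_y/p_x)², and y* = (M − p_x·x*)/p_y.
Plugging in: x* = (3·9.5/17.8)² = 2.5636, y* = 1.4072.

x* = 2.5636, y* = 1.4072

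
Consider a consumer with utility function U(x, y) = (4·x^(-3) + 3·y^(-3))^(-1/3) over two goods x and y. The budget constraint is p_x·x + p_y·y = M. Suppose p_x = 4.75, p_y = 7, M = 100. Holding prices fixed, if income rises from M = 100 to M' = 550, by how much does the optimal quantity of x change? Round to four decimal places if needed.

From the CES first-order condition, (4/3)·(y/x)^(4) = p_x/p_y.
Solve for the ratio: y/x = [(3/4)·p_x/p_y]^(0.25).
Substitute y = (y/x)·x into the budget: x* = M/(p_x + p_y·(y/x)).
Numerically y/x = 0.844626, so x* = 100/(4.75 + 7·0.844626) = 9.3788.
At M' = 550: x* = 51.5832. Change: 51.5832 − 9.3788 = 42.2045.

Δx* = 42.2045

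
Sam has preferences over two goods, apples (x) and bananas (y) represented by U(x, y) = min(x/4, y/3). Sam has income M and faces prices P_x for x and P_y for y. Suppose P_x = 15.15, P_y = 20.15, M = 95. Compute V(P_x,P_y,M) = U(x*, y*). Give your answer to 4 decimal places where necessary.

V = 0.7848

With perfect complements, no substitution: consume in ratio x:y = 4:3.
Budget: P_x·x + P_y·(3/4)·x = M, so (4·P_x + 3·P_y)·x = 4·M.
Demand: x*(P_x,P_y,M) = 4·M/(4·P_x + 3·P_y), y* = 3·M/(4·P_x + 3·P_y).
Here 4·15.15 + 3·20.15 = 121.05, giving x* = 3.1392 and y* = 2.3544.
Utility at the optimum: U(3.1392, 2.3544) = 0.7848.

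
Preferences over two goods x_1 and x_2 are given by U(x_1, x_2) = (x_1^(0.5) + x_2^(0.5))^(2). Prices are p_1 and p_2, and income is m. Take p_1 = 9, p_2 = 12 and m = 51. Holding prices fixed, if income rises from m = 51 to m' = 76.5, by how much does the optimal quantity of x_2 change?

From the CES first-order condition, (x_2/x_1)^(0.5) = p_1/p_2.
Solve for the ratio: x_2/x_1 = [p_1/p_2]^(2).
With the ratio pinned down, the budget gives x_1* = m/(p_1 + p_2·(x_2/x_1)) and x_2* = (x_2/x_1)·x_1*.
Numerically x_2/x_1 = 0.5625, so x_1* = 51/(9 + 12·0.5625) = 3.2381 and x_2* = 0.5625·3.2381 = 1.8214.
At m' = 76.5: x_2* = 2.7321. Change: 2.7321 − 1.8214 = 0.9107.

Δx_2* = 0.9107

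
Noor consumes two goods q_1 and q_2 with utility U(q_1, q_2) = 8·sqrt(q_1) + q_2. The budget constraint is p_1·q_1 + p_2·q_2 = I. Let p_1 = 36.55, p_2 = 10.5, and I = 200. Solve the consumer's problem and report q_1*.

q_1* = 1.3205

Utility is quasi-linear in q_2; the FOC for q_1 is 4/√q_1 = p_1/p_2.
Thus q_1* = (4·p_2/p_1)² — independent of I — with the rest of income spent on q_2.
Plugging in: q_1* = (4·10.5/36.55)² = 1.3205.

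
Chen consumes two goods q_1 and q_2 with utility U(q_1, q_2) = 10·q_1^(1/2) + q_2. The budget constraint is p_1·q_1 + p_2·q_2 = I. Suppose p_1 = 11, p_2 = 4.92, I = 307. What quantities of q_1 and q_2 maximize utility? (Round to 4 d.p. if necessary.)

Set MRS = p_1/p_2: 5·q_1^(−1/2) = p_1/p_2.
Thus q_1* = (5·p_2/p_1)² — independent of I — with the rest of income spent on q_2.
Plugging in: q_1* = (5·4.92/11)² = 5.0013, q_2* = 51.2166.

q_1* = 5.0013, q_2* = 51.2166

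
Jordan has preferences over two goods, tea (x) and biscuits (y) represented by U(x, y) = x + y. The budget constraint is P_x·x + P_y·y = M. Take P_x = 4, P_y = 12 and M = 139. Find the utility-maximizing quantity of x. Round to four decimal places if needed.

Linear utility — the consumer picks whichever good has higher MU/price: 1/4 = 0.25 vs 1/12 = 0.0833.
x gives more utility per dollar, so spend all income on x: x* = M/P_x, y* = 0.
Numerically: x* = 34.75, y* = 0.

x* = 34.75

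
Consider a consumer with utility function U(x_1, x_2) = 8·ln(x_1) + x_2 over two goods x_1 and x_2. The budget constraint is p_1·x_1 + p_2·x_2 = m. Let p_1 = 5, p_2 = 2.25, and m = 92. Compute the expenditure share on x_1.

share on x_1 = 0.1957

Set MRS = p_1/p_2: (8/x_1)/1 = p_1/p_2.
So x_1*(p_1,p_2) = 8·p_2/p_1, independent of income; and x_2* = (m − 8·p_2)/p_2.
At the given prices: x_1* = 8·2.25/5 = 3.6, and x_2* = 32.8889.
Expenditure on x_1: 5·3.6 = 18; share = 0.1957.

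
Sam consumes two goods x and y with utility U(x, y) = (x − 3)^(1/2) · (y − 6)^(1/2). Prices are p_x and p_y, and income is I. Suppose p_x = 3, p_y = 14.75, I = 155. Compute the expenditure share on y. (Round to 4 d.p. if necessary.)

This is Cobb-Douglas in (x−3, y−6): tangency gives 0.5·p_y·(y−6) = 0.5·p_x·(x−3).
Substituting into the budget: x* = 3 + 0.5·(I − 3·p_x − 6·p_y)/p_x, and y* = 6 + 0.5·(…)/p_y.
Discretionary income = 155 − 3·3 − 6·14.75 = 57.5; x* = 3 + 0.5·57.5/3 = 12.5833; y* = 6 + 0.5·57.5/14.75 = 7.9492.
Expenditure on y: 14.75·7.9492 = 117.25; share = 0.7565.

share on y = 0.7565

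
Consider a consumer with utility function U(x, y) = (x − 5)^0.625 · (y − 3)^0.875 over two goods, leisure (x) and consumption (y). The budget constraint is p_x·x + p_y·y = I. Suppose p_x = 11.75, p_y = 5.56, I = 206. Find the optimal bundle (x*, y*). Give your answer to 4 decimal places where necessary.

x* = 9.6301, y* = 16.6989

This is Cobb-Douglas in (x−5, y−3): tangency gives 0.625·p_y·(y−3) = 0.875·p_x·(x−5).
After buying the subsistence bundle (5, 3), a share 5/12 of the remaining income goes to x: x* = 5 + 5/12·(I − 5p_x − 3p_y)/p_x.
Discretionary income = 206 − 5·11.75 − 3·5.56 = 130.57; x* = 5 + 5/12·130.57/11.75 = 9.6301; y* = 3 + 7/12·130.57/5.56 = 16.6989.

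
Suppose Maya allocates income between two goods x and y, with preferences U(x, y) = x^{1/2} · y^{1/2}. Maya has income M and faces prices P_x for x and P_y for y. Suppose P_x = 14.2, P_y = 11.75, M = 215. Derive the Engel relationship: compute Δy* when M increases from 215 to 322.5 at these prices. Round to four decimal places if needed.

Demand: x*(P_x,P_y,M) = 0.5·M/P_x and y* = 0.5·M/P_y.
At P_x=14.2, P_y=11.75, M=215: y* = 0.5·215/11.75 = 9.1489.
At M' = 322.5: y* = 13.7234. Change: 13.7234 − 9.1489 = 4.5745.

Δy* = 4.5745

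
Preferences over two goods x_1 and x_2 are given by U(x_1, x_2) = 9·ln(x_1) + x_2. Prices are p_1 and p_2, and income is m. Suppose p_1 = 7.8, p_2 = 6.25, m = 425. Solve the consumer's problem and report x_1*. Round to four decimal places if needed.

MU_x_1 = 9/x_1, MU_x_2 = 1. Tangency: 9/x_1 = p_1/p_2.
So x_1*(p_1,p_2) = 9·p_2/p_1, independent of income; and x_2* = (m − 9·p_2)/p_2.
At the given prices: x_1* = 9·6.25/7.8 = 7.2115.

x_1* = 7.2115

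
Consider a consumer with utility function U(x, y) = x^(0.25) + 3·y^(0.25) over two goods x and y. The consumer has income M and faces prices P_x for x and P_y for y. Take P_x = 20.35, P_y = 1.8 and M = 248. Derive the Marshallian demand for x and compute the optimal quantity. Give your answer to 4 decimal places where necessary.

x* = 1.1378

Substitute y = (y/x)·x into the budget: x* = M/(P_x + P_y·(y/x)).
Numerically y/x = 109.786991, so x* = 248/(20.35 + 1.8·109.786991) = 1.1378.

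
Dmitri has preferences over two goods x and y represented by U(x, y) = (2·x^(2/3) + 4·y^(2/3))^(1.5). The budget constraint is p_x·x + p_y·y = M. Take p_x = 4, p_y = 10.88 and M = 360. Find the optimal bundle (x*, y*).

MRS = MU_x/MU_y = (1/2)·(y/x)^(1/3). Set equal to p_x/p_y.
Hence y/x = (2·p_x/p_y)^(1/(1/3)), i.e. raised to the 3 power.
Substitute y = (y/x)·x into the budget: x* = M/(p_x + p_y·(y/x)).
Numerically y/x = 0.397542, so x* = 360/(4 + 10.88·0.397542) = 43.2419 and y* = 0.397542·43.2419 = 17.1905.

x* = 43.2419, y* = 17.1905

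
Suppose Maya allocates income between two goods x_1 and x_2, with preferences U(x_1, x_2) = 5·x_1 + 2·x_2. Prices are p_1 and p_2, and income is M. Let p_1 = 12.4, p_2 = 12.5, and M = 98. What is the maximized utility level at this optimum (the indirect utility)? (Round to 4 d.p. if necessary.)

V = 39.5161

Perfect substitutes: compare marginal utility per dollar. 5/p_1 vs 2/p_2 → 0.4032 vs 0.16.
x_1 gives more utility per dollar, so spend all income on x_1: x_1* = M/p_1, x_2* = 0.
Numerically: x_1* = 7.9032, x_2* = 0.
Utility at the optimum: U(7.9032, 0) = 39.5161.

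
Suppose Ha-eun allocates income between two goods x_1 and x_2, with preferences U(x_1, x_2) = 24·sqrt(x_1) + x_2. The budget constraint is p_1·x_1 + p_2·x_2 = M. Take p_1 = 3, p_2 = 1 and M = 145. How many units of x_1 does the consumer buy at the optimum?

Thus x_1* = (12·p_2/p_1)² — independent of M — with the rest of income spent on x_2.
Plugging in: x_1* = (12·1/3)² = 16.

x_1* = 16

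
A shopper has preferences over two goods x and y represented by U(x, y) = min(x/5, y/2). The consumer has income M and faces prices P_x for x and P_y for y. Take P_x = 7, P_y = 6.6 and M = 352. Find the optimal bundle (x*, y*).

Leontief preferences: the optimum is at the kink where x/5 = y/2, i.e. y = (2/5)·x.
Budget: P_x·x + P_y·(2/5)·x = M, so (5·P_x + 2·P_y)·x = 5·M.
Demand: x*(P_x,P_y,M) = 5·M/(5·P_x + 2·P_y), y* = 2·M/(5·P_x + 2·P_y).
Here 5·7 + 2·6.6 = 48.2, giving x* = 36.5145 and y* = 14.6058.

x* = 36.5145, y* = 14.6058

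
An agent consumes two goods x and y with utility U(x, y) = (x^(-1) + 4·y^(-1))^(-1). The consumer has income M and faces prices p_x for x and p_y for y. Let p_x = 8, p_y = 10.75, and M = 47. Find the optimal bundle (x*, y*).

From the CES first-order condition, (1/4)·(y/x)^(2) = p_x/p_y.
Hence y/x = (4·p_x/p_y)^(1/(2)), i.e. raised to the 0.5 power.
Substitute y = (y/x)·x into the budget: x* = M/(p_x + p_y·(y/x)).
Numerically y/x = 1.725324, so x* = 47/(8 + 10.75·1.725324) = 1.7704 and y* = 1.725324·1.7704 = 3.0546.

x* = 1.7704, y* = 3.0546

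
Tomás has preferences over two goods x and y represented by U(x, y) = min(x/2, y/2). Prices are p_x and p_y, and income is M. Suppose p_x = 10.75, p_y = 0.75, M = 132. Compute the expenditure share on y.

With perfect complements, no substitution: consume in ratio x:y = 2:2.
Budget: p_x·x + p_y·x = M, so (2·p_x + 2·p_y)·x = 2·M.
Demand: x*(p_x,p_y,M) = 2·M/(2·p_x + 2·p_y), y* = 2·M/(2·p_x + 2·p_y).
Here 2·10.75 + 2·0.75 = 23, giving x* = 11.4783 and y* = 11.4783.
Expenditure on y: 0.75·11.4783 = 8.6087; share = 0.0652.

share on y = 0.0652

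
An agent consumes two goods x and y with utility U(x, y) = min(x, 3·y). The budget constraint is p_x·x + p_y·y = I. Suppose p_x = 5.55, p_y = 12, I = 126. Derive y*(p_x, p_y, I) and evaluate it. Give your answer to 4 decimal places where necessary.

y* = 4.3979

With perfect complements, no substitution: consume in ratio x:y = 3:1.
Budget: p_x·x + p_y·(1/3)·x = I, so (3·p_x + p_y)·x = 3·I.
Demand: x*(p_x,p_y,I) = 3·I/(3·p_x + p_y), y* = I/(3·p_x + p_y).
Here 3·5.55 + 12 = 28.65, giving y* = 4.3979.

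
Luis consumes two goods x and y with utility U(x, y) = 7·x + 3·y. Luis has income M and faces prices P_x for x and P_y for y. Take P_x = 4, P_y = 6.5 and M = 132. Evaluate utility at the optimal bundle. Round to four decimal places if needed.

V = 231

Perfect substitutes: compare marginal utility per dollar. 7/P_x vs 3/P_y → 1.75 vs 0.4615.
x gives more utility per dollar, so spend all income on x: x* = M/P_x, y* = 0.
Numerically: x* = 33, y* = 0.
Utility at the optimum: U(33, 0) = 231.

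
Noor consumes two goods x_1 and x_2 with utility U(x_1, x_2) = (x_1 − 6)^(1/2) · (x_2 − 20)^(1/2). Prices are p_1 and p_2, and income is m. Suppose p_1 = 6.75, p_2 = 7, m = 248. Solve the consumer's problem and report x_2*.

After buying the subsistence bundle (6, 20), a share 0.5 of the remaining income goes to x_1: x_1* = 6 + 0.5·(m − 6p_1 − 20p_2)/p_1.
Discretionary income = 248 − 6·6.75 − 20·7 = 67.5; x_2* = 20 + 0.5·67.5/7 = 24.8214.

x_2* = 24.8214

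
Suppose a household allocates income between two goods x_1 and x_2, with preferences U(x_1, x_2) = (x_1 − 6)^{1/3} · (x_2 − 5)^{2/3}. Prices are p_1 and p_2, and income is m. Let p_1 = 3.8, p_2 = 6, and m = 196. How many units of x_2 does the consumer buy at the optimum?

Let x_1' = x_1−6, x_2' = x_2−5. MRS = (1/2)·x_2'/x_1' = p_1/p_2.
After buying the subsistence bundle (6, 5), a share 1/3 of the remaining income goes to x_1: x_1* = 6 + 1/3·(m − 6p_1 − 5p_2)/p_1.
Discretionary income = 196 − 6·3.8 − 5·6 = 143.2; x_2* = 5 + 2/3·143.2/6 = 20.9111.

x_2* = 20.9111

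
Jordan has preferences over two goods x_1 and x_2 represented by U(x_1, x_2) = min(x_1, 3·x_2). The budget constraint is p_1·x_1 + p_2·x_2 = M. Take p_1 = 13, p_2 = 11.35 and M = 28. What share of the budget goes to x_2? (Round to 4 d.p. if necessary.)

share on x_2 = 0.2254

Leontief preferences: the optimum is at the kink where x_1/3 = x_2/1, i.e. x_2 = (1/3)·x_1.
Budget: p_1·x_1 + p_2·(1/3)·x_1 = M, so (3·p_1 + p_2)·x_1 = 3·M.
Demand: x_1*(p_1,p_2,M) = 3·M/(3·p_1 + p_2), x_2* = M/(3·p_1 + p_2).
Here 3·13 + 11.35 = 50.35, giving x_1* = 1.6683 and x_2* = 0.5561.
Expenditure on x_2: 11.35·0.5561 = 6.3118; share = 0.2254.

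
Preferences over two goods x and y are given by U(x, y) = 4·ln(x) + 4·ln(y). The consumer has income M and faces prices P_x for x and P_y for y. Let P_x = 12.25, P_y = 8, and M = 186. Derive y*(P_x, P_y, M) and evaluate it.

y* = 11.625

MU_x/MU_y = (4·y)/(4·x); tangency sets this equal to P_x/P_y.
So 4·P_y·y = 4·P_x·x; combined with the budget, a share 0.5 of income goes to x.
Demand: x*(P_x,P_y,M) = 0.5·M/P_x and y* = 0.5·M/P_y.
At P_x=12.25, P_y=8, M=186: y* = 0.5·186/8 = 11.625.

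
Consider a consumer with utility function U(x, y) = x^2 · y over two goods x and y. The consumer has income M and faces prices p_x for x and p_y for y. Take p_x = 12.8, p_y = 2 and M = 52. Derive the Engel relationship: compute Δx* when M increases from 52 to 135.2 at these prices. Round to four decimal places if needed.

Δx* = 4.3333

At p_x=12.8, p_y=2, M=52: x* = 2/3·52/12.8 = 2.7083.
At M' = 135.2: x* = 7.0417. Change: 7.0417 − 2.7083 = 4.3333.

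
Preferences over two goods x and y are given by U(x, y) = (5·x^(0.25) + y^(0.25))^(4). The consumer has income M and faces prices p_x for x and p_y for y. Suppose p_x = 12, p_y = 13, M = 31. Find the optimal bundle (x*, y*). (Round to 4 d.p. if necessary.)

x* = 2.3192, y* = 0.2438

From the CES first-order condition, 5·(y/x)^(0.75) = p_x/p_y.
Hence y/x = ((1/5)·p_x/p_y)^(1/(0.75)), i.e. raised to the 4/3 power.
With the ratio pinned down, the budget gives x* = M/(p_x + p_y·(y/x)) and y* = (y/x)·x*.
Numerically y/x = 0.105121, so x* = 31/(12 + 13·0.105121) = 2.3192 and y* = 0.105121·2.3192 = 0.2438.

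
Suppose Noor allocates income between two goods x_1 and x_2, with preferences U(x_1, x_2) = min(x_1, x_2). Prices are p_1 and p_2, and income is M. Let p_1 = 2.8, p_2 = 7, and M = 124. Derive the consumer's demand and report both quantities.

Leontief preferences: the optimum is at the kink where x_1/1 = x_2/1, i.e. x_2 = x_1.
Budget: p_1·x_1 + p_2·x_1 = M, so (p_1 + p_2)·x_1 = M.
Demand: x_1*(p_1,p_2,M) = M/(p_1 + p_2), x_2* = M/(p_1 + p_2).
Here 2.8 + 7 = 9.8, giving x_1* = 12.6531 and x_2* = 12.6531.

x_1* = 12.6531, x_2* = 12.6531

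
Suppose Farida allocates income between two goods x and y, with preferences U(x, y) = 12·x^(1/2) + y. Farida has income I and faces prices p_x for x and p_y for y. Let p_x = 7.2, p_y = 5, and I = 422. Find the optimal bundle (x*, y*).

MU_x = 6/√x, MU_y = 1. Tangency: 6/√x = p_x/p_y.
Thus x* = (6·p_y/p_x)² — independent of I — with the rest of income spent on y.
Plugging in: x* = (6·5/7.2)² = 17.3611, y* = 59.4.

x* = 17.3611, y* = 59.4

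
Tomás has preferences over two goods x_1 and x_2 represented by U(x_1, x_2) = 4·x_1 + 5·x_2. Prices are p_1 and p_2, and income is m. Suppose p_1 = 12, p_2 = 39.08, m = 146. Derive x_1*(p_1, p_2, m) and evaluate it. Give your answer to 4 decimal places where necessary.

x_1* = 12.1667

Perfect substitutes: compare marginal utility per dollar. 4/p_1 vs 5/p_2 → 0.3333 vs 0.1279.
x_1 gives more utility per dollar, so spend all income on x_1: x_1* = m/p_1, x_2* = 0.
Numerically: x_1* = 12.1667, x_2* = 0.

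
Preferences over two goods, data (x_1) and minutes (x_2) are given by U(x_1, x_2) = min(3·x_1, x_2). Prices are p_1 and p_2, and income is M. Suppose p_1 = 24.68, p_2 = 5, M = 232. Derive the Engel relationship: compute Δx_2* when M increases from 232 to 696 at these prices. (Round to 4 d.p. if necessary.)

Here 24.68 + 3·5 = 39.68, giving x_2* = 17.5403.
At M' = 696: x_2* = 52.621. Change: 52.621 − 17.5403 = 35.0806.

Δx_2* = 35.0806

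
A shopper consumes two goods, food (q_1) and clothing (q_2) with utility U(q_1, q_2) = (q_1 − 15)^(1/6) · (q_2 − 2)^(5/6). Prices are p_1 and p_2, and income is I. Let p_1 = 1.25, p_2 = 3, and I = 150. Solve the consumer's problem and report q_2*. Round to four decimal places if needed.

q_2* = 36.7917

Substituting into the budget: q_1* = 15 + 1/6·(I − 15·p_1 − 2·p_2)/p_1, and q_2* = 2 + 5/6·(…)/p_2.
Discretionary income = 150 − 15·1.25 − 2·3 = 125.25; q_2* = 2 + 5/6·125.25/3 = 36.7917.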